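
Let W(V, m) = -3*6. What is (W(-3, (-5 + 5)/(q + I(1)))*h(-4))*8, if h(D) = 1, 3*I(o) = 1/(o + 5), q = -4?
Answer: -144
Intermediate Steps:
I(o) = 1/(3*(5 + o)) (I(o) = 1/(3*(o + 5)) = 1/(3*(5 + o)))
W(V, m) = -18
(W(-3, (-5 + 5)/(q + I(1)))*h(-4))*8 = -18*1*8 = -18*8 = -144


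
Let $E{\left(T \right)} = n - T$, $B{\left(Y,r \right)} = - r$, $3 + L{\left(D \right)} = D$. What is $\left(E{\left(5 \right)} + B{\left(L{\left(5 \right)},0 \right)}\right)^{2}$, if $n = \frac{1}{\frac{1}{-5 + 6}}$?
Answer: $16$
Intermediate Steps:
$L{\left(D \right)} = -3 + D$
$n = 1$ ($n = \frac{1}{1^{-1}} = 1^{-1} = 1$)
$E{\left(T \right)} = 1 - T$
$\left(E{\left(5 \right)} + B{\left(L{\left(5 \right)},0 \right)}\right)^{2} = \left(\left(1 - 5\right) - 0\right)^{2} = \left(\left(1 - 5\right) + 0\right)^{2} = \left(-4 + 0\right)^{2} = \left(-4\right)^{2} = 16$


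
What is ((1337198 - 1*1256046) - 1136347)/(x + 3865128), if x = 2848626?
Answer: -1055195/6713754 ≈ -0.15717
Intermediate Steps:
((1337198 - 1*1256046) - 1136347)/(x + 3865128) = ((1337198 - 1*1256046) - 1136347)/(2848626 + 3865128) = ((1337198 - 1256046) - 1136347)/6713754 = (81152 - 1136347)*(1/6713754) = -1055195*1/6713754 = -1055195/6713754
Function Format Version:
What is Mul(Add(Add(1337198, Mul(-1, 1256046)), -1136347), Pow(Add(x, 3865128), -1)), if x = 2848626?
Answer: Rational(-1055195, 6713754) ≈ -0.15717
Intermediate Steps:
Mul(Add(Add(1337198, Mul(-1, 1256046)), -1136347), Pow(Add(x, 3865128), -1)) = Mul(Add(Add(1337198, Mul(-1, 1256046)), -1136347), Pow(Add(2848626, 3865128), -1)) = Mul(Add(Add(1337198, -1256046), -1136347), Pow(6713754, -1)) = Mul(Add(81152, -1136347), Rational(1, 6713754)) = Mul(-1055195, Rational(1, 6713754)) = Rational(-1055195, 6713754)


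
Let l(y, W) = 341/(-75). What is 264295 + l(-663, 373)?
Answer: 19821784/75 ≈ 2.6429e+5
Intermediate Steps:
l(y, W) = -341/75 (l(y, W) = 341*(-1/75) = -341/75)
264295 + l(-663, 373) = 264295 - 341/75 = 19821784/75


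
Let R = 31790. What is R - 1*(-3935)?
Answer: 35725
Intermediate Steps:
R - 1*(-3935) = 31790 - 1*(-3935) = 31790 + 3935 = 35725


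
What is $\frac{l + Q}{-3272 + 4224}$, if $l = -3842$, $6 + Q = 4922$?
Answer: $\frac{537}{476} \approx 1.1282$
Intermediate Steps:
$Q = 4916$ ($Q = -6 + 4922 = 4916$)
$\frac{l + Q}{-3272 + 4224} = \frac{-3842 + 4916}{-3272 + 4224} = \frac{1074}{952} = 1074 \cdot \frac{1}{952} = \frac{537}{476}$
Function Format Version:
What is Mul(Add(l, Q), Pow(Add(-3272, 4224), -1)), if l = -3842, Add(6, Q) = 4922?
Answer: Rational(537, 476) ≈ 1.1282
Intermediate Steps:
Q = 4916 (Q = Add(-6, 4922) = 4916)
Mul(Add(l, Q), Pow(Add(-3272, 4224), -1)) = Mul(Add(-3842, 4916), Pow(Add(-3272, 4224), -1)) = Mul(1074, Pow(952, -1)) = Mul(1074, Rational(1, 952)) = Rational(537, 476)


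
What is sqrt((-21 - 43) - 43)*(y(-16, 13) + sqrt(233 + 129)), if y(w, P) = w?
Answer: I*sqrt(107)*(-16 + sqrt(362)) ≈ 31.304*I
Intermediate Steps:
sqrt((-21 - 43) - 43)*(y(-16, 13) + sqrt(233 + 129)) = sqrt((-21 - 43) - 43)*(-16 + sqrt(233 + 129)) = sqrt(-64 - 43)*(-16 + sqrt(362)) = sqrt(-107)*(-16 + sqrt(362)) = (I*sqrt(107))*(-16 + sqrt(362)) = I*sqrt(107)*(-16 + sqrt(362))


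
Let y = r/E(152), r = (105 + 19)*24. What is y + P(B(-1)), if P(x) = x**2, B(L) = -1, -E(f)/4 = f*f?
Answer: 2795/2888 ≈ 0.96780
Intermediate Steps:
E(f) = -4*f**2 (E(f) = -4*f*f = -4*f**2)
r = 2976 (r = 124*24 = 2976)
y = -93/2888 (y = 2976/((-4*152**2)) = 2976/((-4*23104)) = 2976/(-92416) = 2976*(-1/92416) = -93/2888 ≈ -0.032202)
y + P(B(-1)) = -93/2888 + (-1)**2 = -93/2888 + 1 = 2795/2888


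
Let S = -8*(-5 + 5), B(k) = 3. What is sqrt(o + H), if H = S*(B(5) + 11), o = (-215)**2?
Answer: 215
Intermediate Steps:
S = 0 (S = -8*0 = 0)
o = 46225
H = 0 (H = 0*(3 + 11) = 0*14 = 0)
sqrt(o + H) = sqrt(46225 + 0) = sqrt(46225) = 215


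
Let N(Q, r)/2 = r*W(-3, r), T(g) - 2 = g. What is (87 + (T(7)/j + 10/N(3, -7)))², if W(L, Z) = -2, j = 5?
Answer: 38950081/4900 ≈ 7949.0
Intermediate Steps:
T(g) = 2 + g
N(Q, r) = -4*r (N(Q, r) = 2*(r*(-2)) = 2*(-2*r) = -4*r)
(87 + (T(7)/j + 10/N(3, -7)))² = (87 + ((2 + 7)/5 + 10/((-4*(-7)))))² = (87 + (9*(⅕) + 10/28))² = (87 + (9/5 + 10*(1/28)))² = (87 + (9/5 + 5/14))² = (87 + 151/70)² = (6241/70)² = 38950081/4900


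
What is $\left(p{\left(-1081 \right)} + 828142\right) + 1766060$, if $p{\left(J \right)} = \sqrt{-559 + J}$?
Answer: $2594202 + 2 i \sqrt{410} \approx 2.5942 \cdot 10^{6} + 40.497 i$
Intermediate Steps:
$\left(p{\left(-1081 \right)} + 828142\right) + 1766060 = \left(\sqrt{-559 - 1081} + 828142\right) + 1766060 = \left(\sqrt{-1640} + 828142\right) + 1766060 = \left(2 i \sqrt{410} + 828142\right) + 1766060 = \left(828142 + 2 i \sqrt{410}\right) + 1766060 = 2594202 + 2 i \sqrt{410}$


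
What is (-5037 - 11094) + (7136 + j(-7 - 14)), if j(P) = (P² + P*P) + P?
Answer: -8134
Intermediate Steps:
j(P) = P + 2*P² (j(P) = (P² + P²) + P = 2*P² + P = P + 2*P²)
(-5037 - 11094) + (7136 + j(-7 - 14)) = (-5037 - 11094) + (7136 + (-7 - 14)*(1 + 2*(-7 - 14))) = -16131 + (7136 - 21*(1 + 2*(-21))) = -16131 + (7136 - 21*(1 - 42)) = -16131 + (7136 - 21*(-41)) = -16131 + (7136 + 861) = -16131 + 7997 = -8134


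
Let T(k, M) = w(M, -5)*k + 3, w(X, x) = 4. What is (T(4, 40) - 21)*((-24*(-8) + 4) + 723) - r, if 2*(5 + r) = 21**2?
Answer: -4107/2 ≈ -2053.5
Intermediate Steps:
T(k, M) = 3 + 4*k (T(k, M) = 4*k + 3 = 3 + 4*k)
r = 431/2 (r = -5 + (1/2)*21**2 = -5 + (1/2)*441 = -5 + 441/2 = 431/2 ≈ 215.50)
(T(4, 40) - 21)*((-24*(-8) + 4) + 723) - r = ((3 + 4*4) - 21)*((-24*(-8) + 4) + 723) - 1*431/2 = ((3 + 16) - 21)*((192 + 4) + 723) - 431/2 = (19 - 21)*(196 + 723) - 431/2 = -2*919 - 431/2 = -1838 - 431/2 = -4107/2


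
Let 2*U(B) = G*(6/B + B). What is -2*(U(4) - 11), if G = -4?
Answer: 44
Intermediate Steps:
U(B) = -12/B - 2*B (U(B) = (-4*(6/B + B))/2 = (-4*(B + 6/B))/2 = (-24/B - 4*B)/2 = -12/B - 2*B)
-2*(U(4) - 11) = -2*((-12/4 - 2*4) - 11) = -2*((-12*¼ - 8) - 11) = -2*((-3 - 8) - 11) = -2*(-11 - 11) = -2*(-22) = 44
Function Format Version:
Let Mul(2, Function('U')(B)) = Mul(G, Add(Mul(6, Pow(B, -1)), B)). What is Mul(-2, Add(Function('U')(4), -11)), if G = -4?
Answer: 44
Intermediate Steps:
Function('U')(B) = Add(Mul(-12, Pow(B, -1)), Mul(-2, B)) (Function('U')(B) = Mul(Rational(1, 2), Mul(-4, Add(Mul(6, Pow(B, -1)), B))) = Mul(Rational(1, 2), Mul(-4, Add(B, Mul(6, Pow(B, -1))))) = Mul(Rational(1, 2), Add(Mul(-24, Pow(B, -1)), Mul(-4, B))) = Add(Mul(-12, Pow(B, -1)), Mul(-2, B)))
Mul(-2, Add(Function('U')(4), -11)) = Mul(-2, Add(Add(Mul(-12, Pow(4, -1)), Mul(-2, 4)), -11)) = Mul(-2, Add(Add(Mul(-12, Rational(1, 4)), -8), -11)) = Mul(-2, Add(Add(-3, -8), -11)) = Mul(-2, Add(-11, -11)) = Mul(-2, -22) = 44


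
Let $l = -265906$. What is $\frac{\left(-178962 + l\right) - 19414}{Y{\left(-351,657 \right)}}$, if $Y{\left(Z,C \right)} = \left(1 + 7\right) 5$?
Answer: $- \frac{232141}{20} \approx -11607.0$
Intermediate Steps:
$Y{\left(Z,C \right)} = 40$ ($Y{\left(Z,C \right)} = 8 \cdot 5 = 40$)
$\frac{\left(-178962 + l\right) - 19414}{Y{\left(-351,657 \right)}} = \frac{\left(-178962 - 265906\right) - 19414}{40} = \left(-444868 - 19414\right) \frac{1}{40} = \left(-464282\right) \frac{1}{40} = - \frac{232141}{20}$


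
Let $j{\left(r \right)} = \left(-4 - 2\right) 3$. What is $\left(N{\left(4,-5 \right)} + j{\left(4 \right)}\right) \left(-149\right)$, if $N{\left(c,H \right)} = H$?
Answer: $3427$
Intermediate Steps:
$j{\left(r \right)} = -18$ ($j{\left(r \right)} = \left(-6\right) 3 = -18$)
$\left(N{\left(4,-5 \right)} + j{\left(4 \right)}\right) \left(-149\right) = \left(-5 - 18\right) \left(-149\right) = \left(-23\right) \left(-149\right) = 3427$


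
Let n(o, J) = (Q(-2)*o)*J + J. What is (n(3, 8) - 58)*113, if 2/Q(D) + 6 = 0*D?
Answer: -6554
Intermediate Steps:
Q(D) = -1/3 (Q(D) = 2/(-6 + 0*D) = 2/(-6 + 0) = 2/(-6) = 2*(-1/6) = -1/3)
n(o, J) = J - J*o/3 (n(o, J) = (-o/3)*J + J = -J*o/3 + J = J - J*o/3)
(n(3, 8) - 58)*113 = ((1/3)*8*(3 - 1*3) - 58)*113 = ((1/3)*8*(3 - 3) - 58)*113 = ((1/3)*8*0 - 58)*113 = (0 - 58)*113 = -58*113 = -6554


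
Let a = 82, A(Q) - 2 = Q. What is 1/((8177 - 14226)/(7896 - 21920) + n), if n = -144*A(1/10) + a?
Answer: -70120/15424203 ≈ -0.0045461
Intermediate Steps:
A(Q) = 2 + Q
n = -1102/5 (n = -144*(2 + 1/10) + 82 = -144*(2 + ⅒) + 82 = -144*21/10 + 82 = -1512/5 + 82 = -1102/5 ≈ -220.40)
1/((8177 - 14226)/(7896 - 21920) + n) = 1/((8177 - 14226)/(7896 - 21920) - 1102/5) = 1/(-6049/(-14024) - 1102/5) = 1/(-6049*(-1/14024) - 1102/5) = 1/(6049/14024 - 1102/5) = 1/(-15424203/70120) = -70120/15424203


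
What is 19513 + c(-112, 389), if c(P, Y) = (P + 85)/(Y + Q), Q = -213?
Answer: 3434261/176 ≈ 19513.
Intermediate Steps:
c(P, Y) = (85 + P)/(-213 + Y) (c(P, Y) = (P + 85)/(Y - 213) = (85 + P)/(-213 + Y))
19513 + c(-112, 389) = 19513 + (85 - 112)/(-213 + 389) = 19513 - 27/176 = 3434261/176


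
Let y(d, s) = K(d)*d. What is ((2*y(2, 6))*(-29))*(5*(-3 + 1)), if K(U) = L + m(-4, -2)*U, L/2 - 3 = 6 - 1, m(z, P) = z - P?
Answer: 13920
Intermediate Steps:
L = 16 (L = 6 + 2*(6 - 1) = 6 + 2*5 = 6 + 10 = 16)
K(U) = 16 - 2*U (K(U) = 16 + (-4 - 1*(-2))*U = 16 + (-4 + 2)*U = 16 - 2*U)
y(d, s) = d*(16 - 2*d) (y(d, s) = (16 - 2*d)*d = d*(16 - 2*d))
((2*y(2, 6))*(-29))*(5*(-3 + 1)) = ((2*(2*2*(8 - 1*2)))*(-29))*(5*(-3 + 1)) = ((2*(2*2*(8 - 2)))*(-29))*(5*(-2)) = ((2*(2*2*6))*(-29))*(-10) = ((2*24)*(-29))*(-10) = (48*(-29))*(-10) = -1392*(-10) = 13920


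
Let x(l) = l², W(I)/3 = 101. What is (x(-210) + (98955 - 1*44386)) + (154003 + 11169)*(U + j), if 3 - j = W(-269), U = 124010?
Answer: 20433526789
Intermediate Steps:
W(I) = 303 (W(I) = 3*101 = 303)
j = -300 (j = 3 - 1*303 = 3 - 303 = -300)
(x(-210) + (98955 - 1*44386)) + (154003 + 11169)*(U + j) = ((-210)² + (98955 - 1*44386)) + (154003 + 11169)*(124010 - 300) = (44100 + (98955 - 44386)) + 165172*123710 = (44100 + 54569) + 20433428120 = 98669 + 20433428120 = 20433526789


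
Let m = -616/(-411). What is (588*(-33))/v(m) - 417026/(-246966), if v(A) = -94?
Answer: 1207832177/5803701 ≈ 208.11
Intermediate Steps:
m = 616/411 (m = -616*(-1/411) = 616/411 ≈ 1.4988)
(588*(-33))/v(m) - 417026/(-246966) = (588*(-33))/(-94) - 417026/(-246966) = -19404*(-1/94) - 417026*(-1/246966) = 9702/47 + 208513/123483 = 1207832177/5803701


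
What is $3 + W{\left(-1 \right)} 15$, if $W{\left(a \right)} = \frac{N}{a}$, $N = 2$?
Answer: $-27$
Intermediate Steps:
$W{\left(a \right)} = \frac{2}{a}$
$3 + W{\left(-1 \right)} 15 = 3 + \frac{2}{-1} \cdot 15 = 3 + 2 \left(-1\right) 15 = 3 - 30 = -27$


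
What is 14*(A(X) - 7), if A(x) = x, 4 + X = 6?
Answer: -70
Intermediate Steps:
X = 2 (X = -4 + 6 = 2)
14*(A(X) - 7) = 14*(2 - 7) = 14*(-5) = -70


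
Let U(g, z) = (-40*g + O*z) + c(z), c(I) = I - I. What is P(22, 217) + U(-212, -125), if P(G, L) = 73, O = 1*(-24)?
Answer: 11553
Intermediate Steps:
c(I) = 0
O = -24
U(g, z) = -40*g - 24*z (U(g, z) = (-40*g - 24*z) + 0 = -40*g - 24*z)
P(22, 217) + U(-212, -125) = 73 + (-40*(-212) - 24*(-125)) = 73 + (8480 + 3000) = 73 + 11480 = 11553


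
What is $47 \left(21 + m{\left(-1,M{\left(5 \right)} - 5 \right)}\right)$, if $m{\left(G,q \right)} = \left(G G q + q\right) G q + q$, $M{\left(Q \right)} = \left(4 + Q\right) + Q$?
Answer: $-6204$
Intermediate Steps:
$M{\left(Q \right)} = 4 + 2 Q$
$m{\left(G,q \right)} = q + G q \left(q + q G^{2}\right)$ ($m{\left(G,q \right)} = \left(G^{2} q + q\right) G q + q = \left(q G^{2} + q\right) G q + q = \left(q + q G^{2}\right) G q + q = G \left(q + q G^{2}\right) q + q = G q \left(q + q G^{2}\right) + q = q + G q \left(q + q G^{2}\right)$)
$47 \left(21 + m{\left(-1,M{\left(5 \right)} - 5 \right)}\right) = 47 \left(21 + \left(\left(4 + 2 \cdot 5\right) - 5\right) \left(1 - \left(\left(4 + 2 \cdot 5\right) - 5\right) + \left(\left(4 + 2 \cdot 5\right) - 5\right) \left(-1\right)^{3}\right)\right) = 47 \left(21 + \left(\left(4 + 10\right) - 5\right) \left(1 - \left(\left(4 + 10\right) - 5\right) + \left(\left(4 + 10\right) - 5\right) \left(-1\right)\right)\right) = 47 \left(21 + \left(14 - 5\right) \left(1 - \left(14 - 5\right) + \left(14 - 5\right) \left(-1\right)\right)\right) = 47 \left(21 + 9 \left(1 - 9 + 9 \left(-1\right)\right)\right) = 47 \left(21 + 9 \left(1 - 9 - 9\right)\right) = 47 \left(21 + 9 \left(-17\right)\right) = 47 \left(21 - 153\right) = 47 \left(-132\right) = -6204$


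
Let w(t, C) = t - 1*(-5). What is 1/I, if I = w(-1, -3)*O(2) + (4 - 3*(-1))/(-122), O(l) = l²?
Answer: 122/1945 ≈ 0.062725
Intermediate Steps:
w(t, C) = 5 + t (w(t, C) = t + 5 = 5 + t)
I = 1945/122 (I = (5 - 1)*2² + (4 - 3*(-1))/(-122) = 4*4 + (4 + 3)*(-1/122) = 16 + 7*(-1/122) = 16 - 7/122 = 1945/122 ≈ 15.943)
1/I = 1/(1945/122) = 122/1945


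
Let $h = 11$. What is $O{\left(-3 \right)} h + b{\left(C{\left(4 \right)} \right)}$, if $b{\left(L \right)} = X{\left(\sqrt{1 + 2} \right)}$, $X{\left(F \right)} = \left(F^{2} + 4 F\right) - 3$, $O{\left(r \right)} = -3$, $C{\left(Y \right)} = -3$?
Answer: $-33 + 4 \sqrt{3} \approx -26.072$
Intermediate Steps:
$X{\left(F \right)} = -3 + F^{2} + 4 F$
$b{\left(L \right)} = 4 \sqrt{3}$ ($b{\left(L \right)} = -3 + \left(\sqrt{1 + 2}\right)^{2} + 4 \sqrt{1 + 2} = -3 + \left(\sqrt{3}\right)^{2} + 4 \sqrt{3} = -3 + 3 + 4 \sqrt{3} = 4 \sqrt{3}$)
$O{\left(-3 \right)} h + b{\left(C{\left(4 \right)} \right)} = \left(-3\right) 11 + 4 \sqrt{3} = -33 + 4 \sqrt{3}$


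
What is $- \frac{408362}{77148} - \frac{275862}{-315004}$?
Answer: $- \frac{6709591367}{1518870537} \approx -4.4175$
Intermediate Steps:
$- \frac{408362}{77148} - \frac{275862}{-315004} = \left(-408362\right) \frac{1}{77148} - - \frac{137931}{157502} = - \frac{204181}{38574} + \frac{137931}{157502} = - \frac{6709591367}{1518870537}$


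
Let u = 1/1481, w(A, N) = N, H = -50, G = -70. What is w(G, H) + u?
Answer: -74049/1481 ≈ -49.999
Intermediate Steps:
u = 1/1481 ≈ 0.00067522
w(G, H) + u = -50 + 1/1481 = -74049/1481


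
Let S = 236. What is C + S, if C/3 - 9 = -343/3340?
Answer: 877391/3340 ≈ 262.69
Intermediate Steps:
C = 89151/3340 (C = 27 + 3*(-343/3340) = 27 - 1029/3340 = 89151/3340 ≈ 26.692)
C + S = 89151/3340 + 236 = 877391/3340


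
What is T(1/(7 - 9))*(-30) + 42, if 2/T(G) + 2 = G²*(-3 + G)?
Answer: 1446/23 ≈ 62.870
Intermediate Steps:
T(G) = 2/(-2 + G²*(-3 + G))
T(1/(7 - 9))*(-30) + 42 = (2/(-2 + (1/(7 - 9))³ - 3/(7 - 9)²))*(-30) + 42 = (2/(-2 + (1/(-2))³ - 3*(1/(-2))²))*(-30) + 42 = (2/(-2 + (-½)³ - 3*(-½)²))*(-30) + 42 = (2/(-2 - ⅛ - 3*¼))*(-30) + 42 = (2/(-2 - ⅛ - ¾))*(-30) + 42 = (2/(-23/8))*(-30) + 42 = (2*(-8/23))*(-30) + 42 = -16/23*(-30) + 42 = 480/23 + 42 = 1446/23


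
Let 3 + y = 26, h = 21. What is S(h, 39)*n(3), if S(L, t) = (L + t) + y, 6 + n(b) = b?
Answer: -249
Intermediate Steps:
n(b) = -6 + b
y = 23 (y = -3 + 26 = 23)
S(L, t) = 23 + L + t (S(L, t) = (L + t) + 23 = 23 + L + t)
S(h, 39)*n(3) = (23 + 21 + 39)*(-6 + 3) = 83*(-3) = -249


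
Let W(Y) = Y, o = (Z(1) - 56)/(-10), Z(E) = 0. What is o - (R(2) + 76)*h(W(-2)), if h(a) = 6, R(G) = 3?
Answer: -2342/5 ≈ -468.40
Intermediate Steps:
o = 28/5 (o = (0 - 56)/(-10) = -1/10*(-56) = 28/5 ≈ 5.6000)
o - (R(2) + 76)*h(W(-2)) = 28/5 - (3 + 76)*6 = 28/5 - 79*6 = 28/5 - 1*474 = 28/5 - 474 = -2342/5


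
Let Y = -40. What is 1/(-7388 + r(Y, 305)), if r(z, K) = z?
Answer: -1/7428 ≈ -0.00013463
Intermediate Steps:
1/(-7388 + r(Y, 305)) = 1/(-7388 - 40) = 1/(-7428) = -1/7428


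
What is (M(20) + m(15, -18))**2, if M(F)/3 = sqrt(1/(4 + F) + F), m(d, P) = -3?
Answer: (12 - sqrt(2886))**2/16 ≈ 108.79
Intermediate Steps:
M(F) = 3*sqrt(F + 1/(4 + F)) (M(F) = 3*sqrt(1/(4 + F) + F) = 3*sqrt(F + 1/(4 + F)))
(M(20) + m(15, -18))**2 = (3*sqrt((1 + 20*(4 + 20))/(4 + 20)) - 3)**2 = (3*sqrt((1 + 20*24)/24) - 3)**2 = (3*sqrt((1 + 480)/24) - 3)**2 = (3*sqrt((1/24)*481) - 3)**2 = (3*sqrt(481/24) - 3)**2 = (3*(sqrt(2886)/12) - 3)**2 = (sqrt(2886)/4 - 3)**2 = (-3 + sqrt(2886)/4)**2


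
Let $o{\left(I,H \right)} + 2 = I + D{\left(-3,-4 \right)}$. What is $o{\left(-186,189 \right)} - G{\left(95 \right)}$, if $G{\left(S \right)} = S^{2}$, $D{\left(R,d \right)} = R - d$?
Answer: $-9212$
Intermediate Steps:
$o{\left(I,H \right)} = -1 + I$ ($o{\left(I,H \right)} = -2 + \left(I - -1\right) = -2 + \left(I + \left(-3 + 4\right)\right) = -2 + \left(I + 1\right) = -2 + \left(1 + I\right) = -1 + I$)
$o{\left(-186,189 \right)} - G{\left(95 \right)} = \left(-1 - 186\right) - 95^{2} = -187 - 9025 = -9212$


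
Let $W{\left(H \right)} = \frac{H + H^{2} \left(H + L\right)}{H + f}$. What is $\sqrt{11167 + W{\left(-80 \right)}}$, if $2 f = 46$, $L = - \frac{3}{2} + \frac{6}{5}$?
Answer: $\frac{\sqrt{65579583}}{57} \approx 142.07$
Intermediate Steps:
$L = - \frac{3}{10}$ ($L = \left(-3\right) \frac{1}{2} + 6 \cdot \frac{1}{5} = - \frac{3}{2} + \frac{6}{5} = - \frac{3}{10} \approx -0.3$)
$f = 23$ ($f = \frac{1}{2} \cdot 46 = 23$)
$W{\left(H \right)} = \frac{H + H^{2} \left(- \frac{3}{10} + H\right)}{23 + H}$ ($W{\left(H \right)} = \frac{H + H^{2} \left(H - \frac{3}{10}\right)}{H + 23} = \frac{H + H^{2} \left(- \frac{3}{10} + H\right)}{23 + H}$)
$\sqrt{11167 + W{\left(-80 \right)}} = \sqrt{11167 + \frac{1}{10} \left(-80\right) \frac{1}{23 - 80} \left(10 - -240 + 10 \left(-80\right)^{2}\right)} = \sqrt{11167 + \frac{1}{10} \left(-80\right) \frac{1}{-57} \left(10 + 240 + 10 \cdot 6400\right)} = \sqrt{11167 + \frac{1}{10} \left(-80\right) \left(- \frac{1}{57}\right) \left(10 + 240 + 64000\right)} = \sqrt{11167 + \frac{1}{10} \left(-80\right) \left(- \frac{1}{57}\right) 64250} = \sqrt{11167 + \frac{514000}{57}} = \sqrt{\frac{1150519}{57}} = \frac{\sqrt{65579583}}{57}$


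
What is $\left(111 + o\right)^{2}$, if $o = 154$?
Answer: $70225$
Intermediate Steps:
$\left(111 + o\right)^{2} = \left(111 + 154\right)^{2} = 265^{2} = 70225$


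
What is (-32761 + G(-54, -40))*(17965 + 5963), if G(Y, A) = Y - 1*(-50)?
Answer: -784000920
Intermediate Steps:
G(Y, A) = 50 + Y (G(Y, A) = Y + 50 = 50 + Y)
(-32761 + G(-54, -40))*(17965 + 5963) = (-32761 + (50 - 54))*(17965 + 5963) = (-32761 - 4)*23928 = -32765*23928 = -784000920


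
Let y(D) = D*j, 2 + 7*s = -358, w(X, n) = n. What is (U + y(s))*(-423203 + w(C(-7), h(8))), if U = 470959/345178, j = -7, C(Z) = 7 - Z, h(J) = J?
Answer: -52787244829605/345178 ≈ -1.5293e+8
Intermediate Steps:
U = 470959/345178 (U = 470959*(1/345178) = 470959/345178 ≈ 1.3644)
s = -360/7 (s = -2/7 + (⅐)*(-358) = -2/7 - 358/7 = -360/7 ≈ -51.429)
y(D) = -7*D (y(D) = D*(-7) = -7*D)
(U + y(s))*(-423203 + w(C(-7), h(8))) = (470959/345178 - 7*(-360/7))*(-423203 + 8) = (470959/345178 + 360)*(-423195) = (124735039/345178)*(-423195) = -52787244829605/345178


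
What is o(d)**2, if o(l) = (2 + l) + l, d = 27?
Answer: 3136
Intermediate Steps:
o(l) = 2 + 2*l
o(d)**2 = (2 + 2*27)**2 = (2 + 54)**2 = 56**2 = 3136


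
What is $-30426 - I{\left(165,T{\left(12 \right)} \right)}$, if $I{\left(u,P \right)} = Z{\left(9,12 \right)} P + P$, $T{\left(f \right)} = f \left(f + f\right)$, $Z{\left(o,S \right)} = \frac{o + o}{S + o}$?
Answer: $- \frac{216726}{7} \approx -30961.0$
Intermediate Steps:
$Z{\left(o,S \right)} = \frac{2 o}{S + o}$
$T{\left(f \right)} = 2 f^{2}$ ($T{\left(f \right)} = f 2 f = 2 f^{2}$)
$I{\left(u,P \right)} = \frac{13 P}{7}$ ($I{\left(u,P \right)} = 2 \cdot 9 \frac{1}{12 + 9} P + P = 2 \cdot 9 \cdot \frac{1}{21} P + P = \frac{6 P}{7} + P = \frac{13 P}{7}$)
$-30426 - I{\left(165,T{\left(12 \right)} \right)} = -30426 - \frac{13 \cdot 2 \cdot 12^{2}}{7} = -30426 - \frac{13 \cdot 2 \cdot 144}{7} = -30426 - \frac{13}{7} \cdot 288 = -30426 - \frac{3744}{7} = - \frac{216726}{7}$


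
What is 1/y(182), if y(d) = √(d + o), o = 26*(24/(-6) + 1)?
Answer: √26/52 ≈ 0.098058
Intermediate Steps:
o = -78 (o = 26*(24*(-⅙) + 1) = 26*(-4 + 1) = 26*(-3) = -78)
y(d) = √(-78 + d) (y(d) = √(d - 78) = √(-78 + d))
1/y(182) = 1/(√(-78 + 182)) = 1/(√104) = 1/(2*√26) = √26/52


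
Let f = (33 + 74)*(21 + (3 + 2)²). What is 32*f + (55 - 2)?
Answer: 157557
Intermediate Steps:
f = 4922 (f = 107*(21 + 5²) = 107*(21 + 25) = 107*46 = 4922)
32*f + (55 - 2) = 32*4922 + (55 - 2) = 157504 + 53 = 157557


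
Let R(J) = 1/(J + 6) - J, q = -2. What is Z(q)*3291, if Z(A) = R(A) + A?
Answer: 3291/4 ≈ 822.75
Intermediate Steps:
R(J) = 1/(6 + J) - J
Z(A) = A + (1 - A² - 6*A)/(6 + A) (Z(A) = (1 - A² - 6*A)/(6 + A) + A = A + (1 - A² - 6*A)/(6 + A))
Z(q)*3291 = 3291/(6 - 2) = 3291/4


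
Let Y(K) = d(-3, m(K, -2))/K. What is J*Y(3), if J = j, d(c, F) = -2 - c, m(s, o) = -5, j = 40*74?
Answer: 2960/3 ≈ 986.67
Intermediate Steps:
j = 2960
J = 2960
Y(K) = 1/K (Y(K) = (-2 - 1*(-3))/K = (-2 + 3)/K = 1/K)
J*Y(3) = 2960/3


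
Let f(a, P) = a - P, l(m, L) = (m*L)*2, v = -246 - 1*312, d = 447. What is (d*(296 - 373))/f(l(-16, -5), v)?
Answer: -34419/718 ≈ -47.937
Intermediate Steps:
v = -558 (v = -246 - 312 = -558)
l(m, L) = 2*L*m (l(m, L) = (L*m)*2 = 2*L*m)
(d*(296 - 373))/f(l(-16, -5), v) = (447*(296 - 373))/(2*(-5)*(-16) - 1*(-558)) = (447*(-77))/(160 + 558) = -34419/718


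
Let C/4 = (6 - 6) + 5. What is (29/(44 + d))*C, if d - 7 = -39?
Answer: 145/3 ≈ 48.333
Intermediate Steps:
d = -32 (d = 7 - 39 = -32)
C = 20 (C = 4*((6 - 6) + 5) = 4*(0 + 5) = 4*5 = 20)
(29/(44 + d))*C = (29/(44 - 32))*20 = (29/12)*20 = 145/3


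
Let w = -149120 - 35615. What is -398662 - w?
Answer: -213927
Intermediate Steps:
w = -184735
-398662 - w = -398662 - 1*(-184735) = -398662 + 184735 = -213927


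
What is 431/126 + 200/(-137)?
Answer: 33847/17262 ≈ 1.9608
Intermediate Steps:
431/126 + 200/(-137) = 431*(1/126) + 200*(-1/137) = 431/126 - 200/137 = 33847/17262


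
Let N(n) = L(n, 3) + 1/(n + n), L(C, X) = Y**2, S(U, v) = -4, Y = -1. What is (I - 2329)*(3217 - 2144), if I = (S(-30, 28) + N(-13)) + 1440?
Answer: -24886089/26 ≈ -9.5716e+5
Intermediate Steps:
L(C, X) = 1 (L(C, X) = (-1)**2 = 1)
N(n) = 1 + 1/(2*n) (N(n) = 1 + 1/(n + n) = 1 + 1/(2*n))
I = 37361/26 (I = (-4 + (1/2 - 13)/(-13)) + 1440 = (-4 - 1/13*(-25/2)) + 1440 = (-4 + 25/26) + 1440 = -79/26 + 1440 = 37361/26 ≈ 1437.0)
(I - 2329)*(3217 - 2144) = (37361/26 - 2329)*(3217 - 2144) = -23193/26*1073 = -24886089/26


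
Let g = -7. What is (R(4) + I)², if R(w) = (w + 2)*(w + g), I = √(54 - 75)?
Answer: (18 - I*√21)² ≈ 303.0 - 164.97*I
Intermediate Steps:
I = I*√21 (I = √(-21) = I*√21 ≈ 4.5826*I)
R(w) = (-7 + w)*(2 + w) (R(w) = (w + 2)*(w - 7) = (2 + w)*(-7 + w) = (-7 + w)*(2 + w))
(R(4) + I)² = ((-14 + 4² - 5*4) + I*√21)² = ((-14 + 16 - 20) + I*√21)² = (-18 + I*√21)²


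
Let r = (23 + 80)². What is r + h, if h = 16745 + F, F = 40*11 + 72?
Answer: 27866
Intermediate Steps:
F = 512 (F = 440 + 72 = 512)
r = 10609 (r = 103² = 10609)
h = 17257 (h = 16745 + 512 = 17257)
r + h = 10609 + 17257 = 27866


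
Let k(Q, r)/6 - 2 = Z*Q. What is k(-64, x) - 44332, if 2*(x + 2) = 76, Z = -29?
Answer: -33184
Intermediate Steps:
x = 36 (x = -2 + (½)*76 = -2 + 38 = 36)
k(Q, r) = 12 - 174*Q (k(Q, r) = 12 + 6*(-29*Q) = 12 - 174*Q)
k(-64, x) - 44332 = (12 - 174*(-64)) - 44332 = (12 + 11136) - 44332 = 11148 - 44332 = -33184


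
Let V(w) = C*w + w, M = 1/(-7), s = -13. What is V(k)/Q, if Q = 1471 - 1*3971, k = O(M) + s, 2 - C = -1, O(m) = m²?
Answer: 636/30625 ≈ 0.020767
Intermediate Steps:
M = -⅐ ≈ -0.14286
C = 3 (C = 2 - 1*(-1) = 2 + 1 = 3)
k = -636/49 (k = (-⅐)² - 13 = 1/49 - 13 = -636/49 ≈ -12.980)
V(w) = 4*w (V(w) = 3*w + w = 4*w)
Q = -2500 (Q = 1471 - 3971 = -2500)
V(k)/Q = (4*(-636/49))/(-2500) = -2544/49*(-1/2500) = 636/30625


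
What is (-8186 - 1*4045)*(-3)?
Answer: 36693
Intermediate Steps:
(-8186 - 1*4045)*(-3) = (-8186 - 4045)*(-3) = -12231*(-3) = 36693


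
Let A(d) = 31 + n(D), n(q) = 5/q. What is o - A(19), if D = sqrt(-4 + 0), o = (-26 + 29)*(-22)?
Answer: -97 + 5*I/2 ≈ -97.0 + 2.5*I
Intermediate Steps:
o = -66 (o = 3*(-22) = -66)
D = 2*I (D = sqrt(-4) = 2*I ≈ 2.0*I)
A(d) = 31 - 5*I/2 (A(d) = 31 + 5/((2*I)) = 31 + 5*(-I/2) = 31 - 5*I/2)
o - A(19) = -66 - (31 - 5*I/2) = -66 + (-31 + 5*I/2) = -97 + 5*I/2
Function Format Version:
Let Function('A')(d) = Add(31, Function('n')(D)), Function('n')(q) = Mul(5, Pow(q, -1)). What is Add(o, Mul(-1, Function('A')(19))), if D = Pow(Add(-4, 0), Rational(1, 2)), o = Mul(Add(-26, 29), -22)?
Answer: Add(-97, Mul(Rational(5, 2), I)) ≈ Add(-97.000, Mul(2.5000, I))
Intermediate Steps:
o = -66 (o = Mul(3, -22) = -66)
D = Mul(2, I) (D = Pow(-4, Rational(1, 2)) = Mul(2, I) ≈ Mul(2.0000, I))
Function('A')(d) = Add(31, Mul(Rational(-5, 2), I)) (Function('A')(d) = Add(31, Mul(5, Pow(Mul(2, I), -1))) = Add(31, Mul(5, Mul(Rational(-1, 2), I))) = Add(31, Mul(Rational(-5, 2), I)))
Add(o, Mul(-1, Function('A')(19))) = Add(-66, Mul(-1, Add(31, Mul(Rational(-5, 2), I)))) = Add(-66, Add(-31, Mul(Rational(5, 2), I))) = Add(-97, Mul(Rational(5, 2), I))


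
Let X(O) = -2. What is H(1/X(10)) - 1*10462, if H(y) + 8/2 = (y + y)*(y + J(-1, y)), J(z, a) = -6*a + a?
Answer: -10468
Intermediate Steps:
J(z, a) = -5*a
H(y) = -4 - 8*y² (H(y) = -4 + (y + y)*(y - 5*y) = -4 + (2*y)*(-4*y) = -4 - 8*y²)
H(1/X(10)) - 1*10462 = (-4 - 8*(1/(-2))²) - 1*10462 = (-4 - 8*(-½)²) - 10462 = (-4 - 8*¼) - 10462 = (-4 - 2) - 10462 = -6 - 10462 = -10468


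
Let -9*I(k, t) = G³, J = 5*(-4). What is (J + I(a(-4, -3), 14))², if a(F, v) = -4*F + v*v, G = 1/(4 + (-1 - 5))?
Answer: 2070721/5184 ≈ 399.44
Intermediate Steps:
J = -20
G = -½ (G = 1/(4 - 6) = 1/(-2) = -½ ≈ -0.50000)
a(F, v) = v² - 4*F (a(F, v) = -4*F + v² = v² - 4*F)
I(k, t) = 1/72 (I(k, t) = -(-½)³/9 = -⅑*(-⅛) = 1/72)
(J + I(a(-4, -3), 14))² = (-20 + 1/72)² = (-1439/72)² = 2070721/5184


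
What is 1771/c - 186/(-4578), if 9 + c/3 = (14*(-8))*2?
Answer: -1329604/533337 ≈ -2.4930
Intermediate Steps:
c = -699 (c = -27 + 3*((14*(-8))*2) = -27 + 3*(-112*2) = -27 + 3*(-224) = -27 - 672 = -699)
1771/c - 186/(-4578) = 1771/(-699) - 186/(-4578) = 1771*(-1/699) - 186*(-1/4578) = -1771/699 + 31/763 = -1329604/533337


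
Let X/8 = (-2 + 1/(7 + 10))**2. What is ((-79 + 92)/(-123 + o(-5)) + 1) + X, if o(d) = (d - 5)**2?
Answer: 203266/6647 ≈ 30.580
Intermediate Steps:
o(d) = (-5 + d)**2
X = 8712/289 (X = 8*(-2 + 1/(7 + 10))**2 = 8*(-2 + 1/17)**2 = 8*(-33/17)**2 = 8*(1089/289) = 8712/289 ≈ 30.145)
((-79 + 92)/(-123 + o(-5)) + 1) + X = ((-79 + 92)/(-123 + (-5 - 5)**2) + 1) + 8712/289 = (13/(-123 + (-10)**2) + 1) + 8712/289 = (13/(-123 + 100) + 1) + 8712/289 = (13/(-23) + 1) + 8712/289 = (13*(-1/23) + 1) + 8712/289 = (-13/23 + 1) + 8712/289 = 10/23 + 8712/289 = 203266/6647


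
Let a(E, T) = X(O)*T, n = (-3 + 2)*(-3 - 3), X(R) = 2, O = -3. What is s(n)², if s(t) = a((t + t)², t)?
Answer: 144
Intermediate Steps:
n = 6 (n = -1*(-6) = 6)
a(E, T) = 2*T
s(t) = 2*t
s(n)² = (2*6)² = 12² = 144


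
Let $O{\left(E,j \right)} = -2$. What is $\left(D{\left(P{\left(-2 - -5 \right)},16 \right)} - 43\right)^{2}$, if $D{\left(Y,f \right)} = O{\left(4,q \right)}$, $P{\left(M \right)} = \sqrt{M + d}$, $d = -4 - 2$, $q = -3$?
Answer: $2025$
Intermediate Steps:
$d = -6$ ($d = -4 - 2 = -6$)
$P{\left(M \right)} = \sqrt{-6 + M}$ ($P{\left(M \right)} = \sqrt{M - 6} = \sqrt{-6 + M}$)
$D{\left(Y,f \right)} = -2$
$\left(D{\left(P{\left(-2 - -5 \right)},16 \right)} - 43\right)^{2} = \left(-2 - 43\right)^{2} = \left(-45\right)^{2} = 2025$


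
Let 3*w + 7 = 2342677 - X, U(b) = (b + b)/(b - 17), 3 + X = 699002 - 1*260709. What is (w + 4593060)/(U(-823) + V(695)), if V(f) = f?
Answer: 2195698400/292723 ≈ 7500.9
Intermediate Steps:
X = 438290 (X = -3 + (699002 - 1*260709) = -3 + (699002 - 260709) = -3 + 438293 = 438290)
U(b) = 2*b/(-17 + b) (U(b) = (2*b)/(-17 + b) = 2*b/(-17 + b))
w = 1904380/3 (w = -7/3 + (2342677 - 1*438290)/3 = -7/3 + (2342677 - 438290)/3 = -7/3 + (⅓)*1904387 = -7/3 + 1904387/3 = 1904380/3 ≈ 6.3479e+5)
(w + 4593060)/(U(-823) + V(695)) = (1904380/3 + 4593060)/(2*(-823)/(-17 - 823) + 695) = 15683560/(3*(2*(-823)/(-840) + 695)) = 15683560/(3*(2*(-823)*(-1/840) + 695)) = 15683560/(3*(823/420 + 695)) = 15683560/(3*(292723/420)) = (15683560/3)*(420/292723) = 2195698400/292723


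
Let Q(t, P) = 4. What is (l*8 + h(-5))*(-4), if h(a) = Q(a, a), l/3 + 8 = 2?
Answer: 560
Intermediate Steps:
l = -18 (l = -24 + 3*2 = -24 + 6 = -18)
h(a) = 4
(l*8 + h(-5))*(-4) = (-18*8 + 4)*(-4) = (-144 + 4)*(-4) = -140*(-4) = 560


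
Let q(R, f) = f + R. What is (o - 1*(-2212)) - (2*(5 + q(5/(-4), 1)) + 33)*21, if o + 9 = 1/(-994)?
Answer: 651318/497 ≈ 1310.5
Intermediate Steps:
q(R, f) = R + f
o = -8947/994 (o = -9 + 1/(-994) = -9 - 1/994 = -8947/994 ≈ -9.0010)
(o - 1*(-2212)) - (2*(5 + q(5/(-4), 1)) + 33)*21 = (-8947/994 - 1*(-2212)) - (2*(5 + (5/(-4) + 1)) + 33)*21 = (-8947/994 + 2212) - (2*(5 + (5*(-¼) + 1)) + 33)*21 = 2189781/994 - (2*(5 + (-5/4 + 1)) + 33)*21 = 2189781/994 - (2*(5 - ¼) + 33)*21 = 2189781/994 - (2*(19/4) + 33)*21 = 2189781/994 - (19/2 + 33)*21 = 2189781/994 - 85*21/2 = 2189781/994 - 1*1785/2 = 2189781/994 - 1785/2 = 651318/497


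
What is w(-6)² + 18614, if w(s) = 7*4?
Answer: 19398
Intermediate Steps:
w(s) = 28
w(-6)² + 18614 = 28² + 18614 = 784 + 18614 = 19398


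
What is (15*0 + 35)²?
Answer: 1225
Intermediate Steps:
(15*0 + 35)² = (0 + 35)² = 35² = 1225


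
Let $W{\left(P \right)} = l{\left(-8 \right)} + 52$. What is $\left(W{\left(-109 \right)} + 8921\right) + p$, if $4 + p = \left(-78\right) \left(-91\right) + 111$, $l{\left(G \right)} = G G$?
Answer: $16242$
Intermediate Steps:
$l{\left(G \right)} = G^{2}$
$W{\left(P \right)} = 116$ ($W{\left(P \right)} = \left(-8\right)^{2} + 52 = 64 + 52 = 116$)
$p = 7205$ ($p = -4 + \left(\left(-78\right) \left(-91\right) + 111\right) = -4 + \left(7098 + 111\right) = -4 + 7209 = 7205$)
$\left(W{\left(-109 \right)} + 8921\right) + p = \left(116 + 8921\right) + 7205 = 9037 + 7205 = 16242$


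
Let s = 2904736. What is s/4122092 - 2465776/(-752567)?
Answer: 3087540995176/775537602541 ≈ 3.9812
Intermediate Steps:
s/4122092 - 2465776/(-752567) = 2904736/4122092 - 2465776/(-752567) = 2904736*(1/4122092) - 2465776*(-1/752567) = 726184/1030523 + 2465776/752567 = 3087540995176/775537602541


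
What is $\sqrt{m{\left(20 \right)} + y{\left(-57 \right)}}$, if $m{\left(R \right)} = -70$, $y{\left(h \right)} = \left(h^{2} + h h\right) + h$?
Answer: $\sqrt{6371} \approx 79.819$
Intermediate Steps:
$y{\left(h \right)} = h + 2 h^{2}$ ($y{\left(h \right)} = \left(h^{2} + h^{2}\right) + h = 2 h^{2} + h = h + 2 h^{2}$)
$\sqrt{m{\left(20 \right)} + y{\left(-57 \right)}} = \sqrt{-70 - 57 \left(1 + 2 \left(-57\right)\right)} = \sqrt{-70 - 57 \left(1 - 114\right)} = \sqrt{-70 - -6441} = \sqrt{-70 + 6441} = \sqrt{6371}$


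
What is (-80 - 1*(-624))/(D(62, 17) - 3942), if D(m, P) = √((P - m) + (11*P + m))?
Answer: -89352/647465 - 136*√51/1942395 ≈ -0.13850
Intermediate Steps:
D(m, P) = 2*√3*√P (D(m, P) = √((P - m) + (m + 11*P)) = √(12*P) = 2*√3*√P)
(-80 - 1*(-624))/(D(62, 17) - 3942) = (-80 - 1*(-624))/(2*√3*√17 - 3942) = (-80 + 624)/(2*√51 - 3942) = 544/(-3942 + 2*√51)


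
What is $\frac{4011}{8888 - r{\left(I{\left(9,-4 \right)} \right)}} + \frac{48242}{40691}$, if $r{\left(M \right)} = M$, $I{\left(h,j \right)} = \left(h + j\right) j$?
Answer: $\frac{592951337}{362475428} \approx 1.6358$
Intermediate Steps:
$I{\left(h,j \right)} = j \left(h + j\right)$
$\frac{4011}{8888 - r{\left(I{\left(9,-4 \right)} \right)}} + \frac{48242}{40691} = \frac{4011}{8888 - - 4 \left(9 - 4\right)} + \frac{48242}{40691} = \frac{4011}{8888 - \left(-4\right) 5} + 48242 \cdot \frac{1}{40691} = \frac{4011}{8888 - -20} + \frac{48242}{40691} = \frac{4011}{8888 + 20} + \frac{48242}{40691} = \frac{4011}{8908} + \frac{48242}{40691} = \frac{592951337}{362475428}$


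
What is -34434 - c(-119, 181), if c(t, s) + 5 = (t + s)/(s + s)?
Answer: -6231680/181 ≈ -34429.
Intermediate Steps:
c(t, s) = -5 + (s + t)/(2*s) (c(t, s) = -5 + (t + s)/(s + s) = -5 + (s + t)/((2*s)) = -5 + (s + t)*(1/(2*s)) = -5 + (s + t)/(2*s))
-34434 - c(-119, 181) = -34434 - (-119 - 9*181)/(2*181) = -34434 - (-119 - 1629)/(2*181) = -34434 - (-1748)/(2*181) = -34434 - 1*(-874/181) = -34434 + 874/181 = -6231680/181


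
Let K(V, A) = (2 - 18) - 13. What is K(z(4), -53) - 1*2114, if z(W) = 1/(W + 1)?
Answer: -2143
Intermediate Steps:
z(W) = 1/(1 + W)
K(V, A) = -29 (K(V, A) = -16 - 13 = -29)
K(z(4), -53) - 1*2114 = -29 - 1*2114 = -29 - 2114 = -2143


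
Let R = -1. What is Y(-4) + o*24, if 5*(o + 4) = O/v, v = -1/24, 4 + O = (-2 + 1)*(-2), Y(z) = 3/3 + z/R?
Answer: 697/5 ≈ 139.40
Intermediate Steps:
Y(z) = 1 - z (Y(z) = 3/3 + z/(-1) = 3*(⅓) + z*(-1) = 1 - z)
O = -2 (O = -4 + (-2 + 1)*(-2) = -4 - 1*(-2) = -4 + 2 = -2)
v = -1/24 (v = -1*1/24 = -1/24 ≈ -0.041667)
o = 28/5 (o = -4 + (-2/(-1/24))/5 = -4 + (-2*(-24))/5 = -4 + (⅕)*48 = -4 + 48/5 = 28/5 ≈ 5.6000)
Y(-4) + o*24 = (1 - 1*(-4)) + (28/5)*24 = (1 + 4) + 672/5 = 5 + 672/5 = 697/5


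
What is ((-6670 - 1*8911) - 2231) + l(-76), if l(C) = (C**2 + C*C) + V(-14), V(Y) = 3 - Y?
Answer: -6243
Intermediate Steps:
l(C) = 17 + 2*C**2 (l(C) = (C**2 + C*C) + (3 - 1*(-14)) = (C**2 + C**2) + (3 + 14) = 2*C**2 + 17 = 17 + 2*C**2)
((-6670 - 1*8911) - 2231) + l(-76) = ((-6670 - 1*8911) - 2231) + (17 + 2*(-76)**2) = ((-6670 - 8911) - 2231) + (17 + 2*5776) = (-15581 - 2231) + (17 + 11552) = -17812 + 11569 = -6243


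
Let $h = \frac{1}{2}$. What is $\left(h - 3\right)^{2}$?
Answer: $\frac{25}{4} \approx 6.25$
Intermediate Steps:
$h = \frac{1}{2} \approx 0.5$
$\left(h - 3\right)^{2} = \left(\frac{1}{2} - 3\right)^{2} = \left(- \frac{5}{2}\right)^{2} = \frac{25}{4}$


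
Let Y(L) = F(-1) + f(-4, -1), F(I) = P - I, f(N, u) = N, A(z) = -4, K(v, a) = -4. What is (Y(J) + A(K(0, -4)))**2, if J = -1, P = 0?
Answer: 49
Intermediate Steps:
F(I) = -I (F(I) = 0 - I = -I)
Y(L) = -3 (Y(L) = -1*(-1) - 4 = 1 - 4 = -3)
(Y(J) + A(K(0, -4)))**2 = (-3 - 4)**2 = (-7)**2 = 49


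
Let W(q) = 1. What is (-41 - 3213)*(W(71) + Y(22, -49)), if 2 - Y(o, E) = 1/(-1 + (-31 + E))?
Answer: -793976/81 ≈ -9802.2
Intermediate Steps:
Y(o, E) = 2 - 1/(-32 + E) (Y(o, E) = 2 - 1/(-1 + (-31 + E)) = 2 - 1/(-32 + E))
(-41 - 3213)*(W(71) + Y(22, -49)) = (-41 - 3213)*(1 + (-65 + 2*(-49))/(-32 - 49)) = -3254*(1 + (-65 - 98)/(-81)) = -3254*(1 - 1/81*(-163)) = -3254*(1 + 163/81) = -3254*244/81 = -793976/81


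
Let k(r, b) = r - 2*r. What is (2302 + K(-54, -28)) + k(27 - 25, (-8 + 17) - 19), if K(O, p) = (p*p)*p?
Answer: -19652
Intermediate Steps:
K(O, p) = p**3 (K(O, p) = p**2*p = p**3)
k(r, b) = -r
(2302 + K(-54, -28)) + k(27 - 25, (-8 + 17) - 19) = (2302 + (-28)**3) - (27 - 25) = (2302 - 21952) - 1*2 = -19650 - 2 = -19652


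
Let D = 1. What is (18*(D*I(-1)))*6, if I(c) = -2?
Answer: -216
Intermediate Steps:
(18*(D*I(-1)))*6 = (18*(1*(-2)))*6 = (18*(-2))*6 = -36*6 = -216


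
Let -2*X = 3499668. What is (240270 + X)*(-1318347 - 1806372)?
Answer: 4716963312516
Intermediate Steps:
X = -1749834 (X = -½*3499668 = -1749834)
(240270 + X)*(-1318347 - 1806372) = (240270 - 1749834)*(-1318347 - 1806372) = -1509564*(-3124719) = 4716963312516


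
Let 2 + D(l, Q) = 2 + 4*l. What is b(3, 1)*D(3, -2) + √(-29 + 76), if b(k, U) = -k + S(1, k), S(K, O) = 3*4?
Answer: 108 + √47 ≈ 114.86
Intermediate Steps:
S(K, O) = 12
D(l, Q) = 4*l (D(l, Q) = -2 + (2 + 4*l) = 4*l)
b(k, U) = 12 - k (b(k, U) = -k + 12 = 12 - k)
b(3, 1)*D(3, -2) + √(-29 + 76) = (12 - 1*3)*(4*3) + √(-29 + 76) = (12 - 3)*12 + √47 = 9*12 + √47 = 108 + √47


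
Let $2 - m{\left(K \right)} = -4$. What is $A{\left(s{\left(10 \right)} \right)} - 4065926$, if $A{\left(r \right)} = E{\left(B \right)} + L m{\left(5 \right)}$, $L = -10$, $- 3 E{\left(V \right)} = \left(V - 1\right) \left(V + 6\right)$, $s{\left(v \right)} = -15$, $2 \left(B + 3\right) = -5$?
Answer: $- \frac{48791819}{12} \approx -4.066 \cdot 10^{6}$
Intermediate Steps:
$B = - \frac{11}{2}$ ($B = -3 + \frac{1}{2} \left(-5\right) = -3 - \frac{5}{2} = - \frac{11}{2} \approx -5.5$)
$E{\left(V \right)} = - \frac{\left(-1 + V\right) \left(6 + V\right)}{3}$ ($E{\left(V \right)} = - \frac{\left(V - 1\right) \left(V + 6\right)}{3} = - \frac{\left(-1 + V\right) \left(6 + V\right)}{3}$)
$m{\left(K \right)} = 6$ ($m{\left(K \right)} = 2 - -4 = 2 + 4 = 6$)
$A{\left(r \right)} = - \frac{707}{12}$ ($A{\left(r \right)} = \left(2 - - \frac{55}{6} - \frac{\left(- \frac{11}{2}\right)^{2}}{3}\right) - 60 = \left(2 + \frac{55}{6} - \frac{121}{12}\right) - 60 = \frac{13}{12} - 60 = - \frac{707}{12}$)
$A{\left(s{\left(10 \right)} \right)} - 4065926 = - \frac{707}{12} - 4065926 = - \frac{48791819}{12}$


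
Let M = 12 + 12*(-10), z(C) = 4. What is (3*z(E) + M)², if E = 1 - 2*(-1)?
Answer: 9216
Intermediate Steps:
E = 3 (E = 1 + 2 = 3)
M = -108 (M = 12 - 120 = -108)
(3*z(E) + M)² = (3*4 - 108)² = (12 - 108)² = (-96)² = 9216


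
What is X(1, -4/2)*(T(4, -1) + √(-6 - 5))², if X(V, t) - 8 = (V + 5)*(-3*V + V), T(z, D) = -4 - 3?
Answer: -152 + 56*I*√11 ≈ -152.0 + 185.73*I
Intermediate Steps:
T(z, D) = -7
X(V, t) = 8 - 2*V*(5 + V) (X(V, t) = 8 + (V + 5)*(-3*V + V) = 8 + (5 + V)*(-2*V) = 8 - 2*V*(5 + V))
X(1, -4/2)*(T(4, -1) + √(-6 - 5))² = (8 - 10*1 - 2*1²)*(-7 + √(-6 - 5))² = (8 - 10 - 2*1)*(-7 + √(-11))² = (8 - 10 - 2)*(-7 + I*√11)² = -4*(-7 + I*√11)²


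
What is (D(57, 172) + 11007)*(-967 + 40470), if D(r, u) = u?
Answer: 441604037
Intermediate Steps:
(D(57, 172) + 11007)*(-967 + 40470) = (172 + 11007)*(-967 + 40470) = 11179*39503 = 441604037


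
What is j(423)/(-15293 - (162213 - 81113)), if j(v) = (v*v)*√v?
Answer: -178929*√47/32131 ≈ -38.177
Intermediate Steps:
j(v) = v^(5/2) (j(v) = v²*√v = v^(5/2))
j(423)/(-15293 - (162213 - 81113)) = 423^(5/2)/(-15293 - (162213 - 81113)) = (536787*√47)/(-15293 - 1*81100) = (536787*√47)/(-15293 - 81100) = (536787*√47)/(-96393) = (536787*√47)*(-1/96393) = -178929*√47/32131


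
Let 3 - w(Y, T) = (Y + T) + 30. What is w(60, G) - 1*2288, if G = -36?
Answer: -2339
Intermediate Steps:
w(Y, T) = -27 - T - Y (w(Y, T) = 3 - ((Y + T) + 30) = 3 - ((T + Y) + 30) = 3 - (30 + T + Y) = 3 + (-30 - T - Y) = -27 - T - Y)
w(60, G) - 1*2288 = (-27 - 1*(-36) - 1*60) - 1*2288 = (-27 + 36 - 60) - 2288 = -51 - 2288 = -2339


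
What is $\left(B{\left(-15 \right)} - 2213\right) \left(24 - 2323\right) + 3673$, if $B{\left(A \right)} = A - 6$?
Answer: $5139639$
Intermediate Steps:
$B{\left(A \right)} = -6 + A$
$\left(B{\left(-15 \right)} - 2213\right) \left(24 - 2323\right) + 3673 = \left(\left(-6 - 15\right) - 2213\right) \left(24 - 2323\right) + 3673 = \left(-21 - 2213\right) \left(-2299\right) + 3673 = \left(-2234\right) \left(-2299\right) + 3673 = 5135966 + 3673 = 5139639$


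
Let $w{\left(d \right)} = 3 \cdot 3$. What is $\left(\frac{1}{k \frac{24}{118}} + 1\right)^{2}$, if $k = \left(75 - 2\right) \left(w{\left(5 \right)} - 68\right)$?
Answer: $\frac{765625}{767376} \approx 0.99772$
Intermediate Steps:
$w{\left(d \right)} = 9$
$k = -4307$ ($k = \left(75 - 2\right) \left(9 - 68\right) = \left(75 - 2\right) \left(-59\right) = 73 \left(-59\right) = -4307$)
$\left(\frac{1}{k \frac{24}{118}} + 1\right)^{2} = \left(\frac{1}{\left(-4307\right) \frac{24}{118}} + 1\right)^{2} = \left(- \frac{1}{4307 \cdot 24 \cdot \frac{1}{118}} + 1\right)^{2} = \left(- \frac{1}{4307 \cdot \frac{12}{59}} + 1\right)^{2} = \left(\left(- \frac{1}{4307}\right) \frac{59}{12} + 1\right)^{2} = \left(- \frac{1}{876} + 1\right)^{2} = \left(\frac{875}{876}\right)^{2} = \frac{765625}{767376}$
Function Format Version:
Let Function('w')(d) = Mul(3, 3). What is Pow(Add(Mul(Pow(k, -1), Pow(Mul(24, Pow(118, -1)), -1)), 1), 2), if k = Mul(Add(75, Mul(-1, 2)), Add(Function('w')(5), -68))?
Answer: Rational(765625, 767376) ≈ 0.99772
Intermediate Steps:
Function('w')(d) = 9
k = -4307 (k = Mul(Add(75, Mul(-1, 2)), Add(9, -68)) = Mul(Add(75, -2), -59) = Mul(73, -59) = -4307)
Pow(Add(Mul(Pow(k, -1), Pow(Mul(24, Pow(118, -1)), -1)), 1), 2) = Pow(Add(Mul(Pow(-4307, -1), Pow(Mul(24, Pow(118, -1)), -1)), 1), 2) = Pow(Add(Mul(Rational(-1, 4307), Pow(Mul(24, Rational(1, 118)), -1)), 1), 2) = Pow(Add(Mul(Rational(-1, 4307), Pow(Rational(12, 59), -1)), 1), 2) = Pow(Add(Mul(Rational(-1, 4307), Rational(59, 12)), 1), 2) = Pow(Add(Rational(-1, 876), 1), 2) = Pow(Rational(875, 876), 2) = Rational(765625, 767376)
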